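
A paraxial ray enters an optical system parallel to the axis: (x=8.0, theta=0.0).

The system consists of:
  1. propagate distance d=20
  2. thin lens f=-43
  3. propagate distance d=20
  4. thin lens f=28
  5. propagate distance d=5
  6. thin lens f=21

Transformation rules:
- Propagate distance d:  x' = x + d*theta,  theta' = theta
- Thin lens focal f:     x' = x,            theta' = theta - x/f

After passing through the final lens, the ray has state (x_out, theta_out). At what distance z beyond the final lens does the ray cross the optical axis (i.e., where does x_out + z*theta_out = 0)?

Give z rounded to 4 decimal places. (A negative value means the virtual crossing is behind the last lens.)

Answer: 14.3584

Derivation:
Initial: x=8.0000 theta=0.0000
After 1 (propagate distance d=20): x=8.0000 theta=0.0000
After 2 (thin lens f=-43): x=8.0000 theta=8/43 (≈0.1860)
After 3 (propagate distance d=20): x=504/43 (≈11.7209) theta=8/43 (≈0.1860)
After 4 (thin lens f=28): x=504/43 (≈11.7209) theta=-10/43 (≈-0.2326)
After 5 (propagate distance d=5): x=454/43 (≈10.5581) theta=-10/43 (≈-0.2326)
After 6 (thin lens f=21): x=454/43 (≈10.5581) theta=-664/903 (≈-0.7353)
z_focus = -x_out/theta_out = -(454/43)/(-664/903) = 4767/332 ≈ 14.3584
Rounded to 4 decimal places: z = 14.3584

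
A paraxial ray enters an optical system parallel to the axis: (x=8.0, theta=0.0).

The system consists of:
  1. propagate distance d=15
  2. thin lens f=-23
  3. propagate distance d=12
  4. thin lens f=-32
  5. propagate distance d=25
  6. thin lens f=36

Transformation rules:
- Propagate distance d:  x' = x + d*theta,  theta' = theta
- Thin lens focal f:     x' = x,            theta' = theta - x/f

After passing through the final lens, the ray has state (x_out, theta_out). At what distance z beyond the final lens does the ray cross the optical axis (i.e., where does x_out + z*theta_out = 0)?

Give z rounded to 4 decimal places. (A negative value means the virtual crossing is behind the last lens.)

Initial: x=8.0000 theta=0.0000
After 1 (propagate distance d=15): x=8.0000 theta=0.0000
After 2 (thin lens f=-23): x=8.0000 theta=8/23 (≈0.3478)
After 3 (propagate distance d=12): x=280/23 (≈12.1739) theta=8/23 (≈0.3478)
After 4 (thin lens f=-32): x=280/23 (≈12.1739) theta=67/92 (≈0.7283)
After 5 (propagate distance d=25): x=2795/92 (≈30.3804) theta=67/92 (≈0.7283)
After 6 (thin lens f=36): x=2795/92 (≈30.3804) theta=-383/3312 (≈-0.1156)
z_focus = -x_out/theta_out = -(2795/92)/(-383/3312) = 100620/383 ≈ 262.7154
Rounded to 4 decimal places: z = 262.7154

Answer: 262.7154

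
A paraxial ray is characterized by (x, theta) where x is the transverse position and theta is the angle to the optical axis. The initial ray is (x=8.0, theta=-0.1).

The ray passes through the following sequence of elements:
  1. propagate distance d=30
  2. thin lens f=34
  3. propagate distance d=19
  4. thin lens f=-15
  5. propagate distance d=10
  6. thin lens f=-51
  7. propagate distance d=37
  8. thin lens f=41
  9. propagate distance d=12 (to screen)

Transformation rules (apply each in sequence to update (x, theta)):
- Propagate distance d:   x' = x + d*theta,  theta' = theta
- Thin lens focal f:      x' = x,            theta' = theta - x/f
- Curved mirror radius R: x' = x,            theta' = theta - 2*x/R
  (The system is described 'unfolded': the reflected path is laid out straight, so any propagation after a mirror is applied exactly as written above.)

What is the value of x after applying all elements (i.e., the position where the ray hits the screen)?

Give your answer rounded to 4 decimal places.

Answer: -11.5065

Derivation:
Initial: x=8.0000 theta=-0.1000
After 1 (propagate distance d=30): x=5.0000 theta=-0.1000
After 2 (thin lens f=34): x=5.0000 theta=-21/85 (≈-0.2471)
After 3 (propagate distance d=19): x=26/85 (≈0.3059) theta=-21/85 (≈-0.2471)
After 4 (thin lens f=-15): x=26/85 (≈0.3059) theta=-17/75 (≈-0.2267)
After 5 (propagate distance d=10): x=-100/51 (≈-1.9608) theta=-17/75 (≈-0.2267)
After 6 (thin lens f=-51): x=-100/51 (≈-1.9608) theta=-17239/65025 (≈-0.2651)
After 7 (propagate distance d=37): x=-765343/65025 (≈-11.7700) theta=-17239/65025 (≈-0.2651)
After 8 (thin lens f=41): x=-765343/65025 (≈-11.7700) theta=58544/2666025 (≈0.0220)
After 9 (propagate distance d=12 (to screen)): x=-6135307/533205 (≈-11.5065) theta=58544/2666025 (≈0.0220)
Rounded to 4 decimal places: x = -11.5065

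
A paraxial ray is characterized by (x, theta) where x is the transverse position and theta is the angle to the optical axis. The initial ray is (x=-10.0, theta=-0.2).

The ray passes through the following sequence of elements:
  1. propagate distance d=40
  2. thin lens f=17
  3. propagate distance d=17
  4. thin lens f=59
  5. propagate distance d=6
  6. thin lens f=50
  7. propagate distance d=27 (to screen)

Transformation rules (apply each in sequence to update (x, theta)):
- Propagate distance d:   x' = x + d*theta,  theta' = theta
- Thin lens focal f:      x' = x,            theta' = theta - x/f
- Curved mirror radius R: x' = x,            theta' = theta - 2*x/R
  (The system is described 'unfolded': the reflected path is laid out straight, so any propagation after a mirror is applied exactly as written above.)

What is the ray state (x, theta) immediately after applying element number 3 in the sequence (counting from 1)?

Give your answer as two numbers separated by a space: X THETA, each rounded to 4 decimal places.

Answer: -3.4000 0.8588

Derivation:
Initial: x=-10.0000 theta=-0.2000
After 1 (propagate distance d=40): x=-18.0000 theta=-0.2000
After 2 (thin lens f=17): x=-18.0000 theta=73/85 (≈0.8588)
After 3 (propagate distance d=17): x=-3.4000 theta=73/85 (≈0.8588)
Rounded to 4 decimal places: x = -3.4000, theta = 0.8588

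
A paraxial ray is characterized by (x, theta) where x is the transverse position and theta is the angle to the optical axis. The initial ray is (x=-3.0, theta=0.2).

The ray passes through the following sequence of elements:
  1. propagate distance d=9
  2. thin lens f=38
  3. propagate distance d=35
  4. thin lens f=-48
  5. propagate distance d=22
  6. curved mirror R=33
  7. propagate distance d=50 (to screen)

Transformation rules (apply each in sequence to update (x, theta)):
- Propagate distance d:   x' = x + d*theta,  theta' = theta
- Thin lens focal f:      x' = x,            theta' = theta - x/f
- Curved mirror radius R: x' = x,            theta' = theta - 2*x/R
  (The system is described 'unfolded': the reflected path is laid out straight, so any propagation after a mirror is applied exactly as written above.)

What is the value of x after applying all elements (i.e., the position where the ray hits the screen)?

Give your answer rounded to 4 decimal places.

Initial: x=-3.0000 theta=0.2000
After 1 (propagate distance d=9): x=-1.2000 theta=0.2000
After 2 (thin lens f=38): x=-1.2000 theta=22/95 (≈0.2316)
After 3 (propagate distance d=35): x=656/95 (≈6.9053) theta=22/95 (≈0.2316)
After 4 (thin lens f=-48): x=656/95 (≈6.9053) theta=107/285 (≈0.3754)
After 5 (propagate distance d=22): x=4322/285 (≈15.1649) theta=107/285 (≈0.3754)
After 6 (curved mirror R=33): x=4322/285 (≈15.1649) theta=-5113/9405 (≈-0.5436)
After 7 (propagate distance d=50 (to screen)): x=-113024/9405 (≈-12.0174) theta=-5113/9405 (≈-0.5436)
Rounded to 4 decimal places: x = -12.0174

Answer: -12.0174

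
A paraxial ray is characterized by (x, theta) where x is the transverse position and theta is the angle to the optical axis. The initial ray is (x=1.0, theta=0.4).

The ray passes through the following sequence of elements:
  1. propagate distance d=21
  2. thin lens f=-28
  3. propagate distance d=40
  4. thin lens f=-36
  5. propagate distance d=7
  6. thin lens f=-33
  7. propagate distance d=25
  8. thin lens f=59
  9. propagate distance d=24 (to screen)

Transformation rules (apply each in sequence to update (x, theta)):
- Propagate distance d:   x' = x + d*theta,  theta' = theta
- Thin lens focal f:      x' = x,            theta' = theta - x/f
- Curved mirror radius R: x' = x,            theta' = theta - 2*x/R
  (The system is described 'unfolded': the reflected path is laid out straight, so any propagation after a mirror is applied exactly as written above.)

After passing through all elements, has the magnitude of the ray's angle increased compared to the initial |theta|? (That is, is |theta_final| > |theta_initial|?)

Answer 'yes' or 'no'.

Answer: yes

Derivation:
Initial: x=1.0000 theta=0.4000
After 1 (propagate distance d=21): x=9.4000 theta=0.4000
After 2 (thin lens f=-28): x=9.4000 theta=103/140 (≈0.7357)
After 3 (propagate distance d=40): x=1359/35 (≈38.8286) theta=103/140 (≈0.7357)
After 4 (thin lens f=-36): x=1359/35 (≈38.8286) theta=127/70 (≈1.8143)
After 5 (propagate distance d=7): x=3607/70 (≈51.5286) theta=127/70 (≈1.8143)
After 6 (thin lens f=-33): x=3607/70 (≈51.5286) theta=557/165 (≈3.3758)
After 7 (propagate distance d=25): x=313981/2310 (≈135.9225) theta=557/165 (≈3.3758)
After 8 (thin lens f=59): x=313981/2310 (≈135.9225) theta=146101/136290 (≈1.0720)
After 9 (propagate distance d=24 (to screen)): x=3147329/19470 (≈161.6502) theta=146101/136290 (≈1.0720)
|theta_initial|=0.4000 |theta_final|=146101/136290 (≈1.0720) -> increased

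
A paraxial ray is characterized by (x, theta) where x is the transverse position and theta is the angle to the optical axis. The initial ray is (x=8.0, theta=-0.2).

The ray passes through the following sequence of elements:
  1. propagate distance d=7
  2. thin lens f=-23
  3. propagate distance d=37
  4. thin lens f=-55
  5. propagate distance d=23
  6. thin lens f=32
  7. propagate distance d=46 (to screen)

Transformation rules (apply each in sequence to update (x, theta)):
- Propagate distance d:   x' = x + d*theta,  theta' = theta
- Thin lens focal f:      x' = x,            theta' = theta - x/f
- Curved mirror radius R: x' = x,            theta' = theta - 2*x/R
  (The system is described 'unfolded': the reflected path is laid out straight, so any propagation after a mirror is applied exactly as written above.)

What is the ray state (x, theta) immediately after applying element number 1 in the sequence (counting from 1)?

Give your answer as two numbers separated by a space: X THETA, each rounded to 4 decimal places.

Answer: 6.6000 -0.2000

Derivation:
Initial: x=8.0000 theta=-0.2000
After 1 (propagate distance d=7): x=6.6000 theta=-0.2000
Rounded to 4 decimal places: x = 6.6000, theta = -0.2000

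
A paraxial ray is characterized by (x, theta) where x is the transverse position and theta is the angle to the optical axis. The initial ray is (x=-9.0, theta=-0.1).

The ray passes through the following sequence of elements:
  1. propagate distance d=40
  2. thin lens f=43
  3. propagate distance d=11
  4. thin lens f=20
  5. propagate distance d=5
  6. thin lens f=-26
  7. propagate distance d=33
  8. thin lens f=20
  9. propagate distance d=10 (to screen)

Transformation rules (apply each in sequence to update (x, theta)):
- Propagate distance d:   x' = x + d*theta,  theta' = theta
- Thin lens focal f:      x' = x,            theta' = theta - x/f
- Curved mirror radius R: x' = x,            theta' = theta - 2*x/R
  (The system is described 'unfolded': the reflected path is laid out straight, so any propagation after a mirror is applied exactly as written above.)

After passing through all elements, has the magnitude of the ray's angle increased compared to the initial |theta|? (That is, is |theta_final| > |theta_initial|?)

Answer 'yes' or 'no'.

Answer: no

Derivation:
Initial: x=-9.0000 theta=-0.1000
After 1 (propagate distance d=40): x=-13.0000 theta=-0.1000
After 2 (thin lens f=43): x=-13.0000 theta=87/430 (≈0.2023)
After 3 (propagate distance d=11): x=-4633/430 (≈-10.7744) theta=87/430 (≈0.2023)
After 4 (thin lens f=20): x=-4633/430 (≈-10.7744) theta=6373/8600 (≈0.7410)
After 5 (propagate distance d=5): x=-12159/1720 (≈-7.0692) theta=6373/8600 (≈0.7410)
After 6 (thin lens f=-26): x=-12159/1720 (≈-7.0692) theta=104903/223600 (≈0.4692)
After 7 (propagate distance d=33): x=1881129/223600 (≈8.4129) theta=104903/223600 (≈0.4692)
After 8 (thin lens f=20): x=1881129/223600 (≈8.4129) theta=16687/344000 (≈0.0485)
After 9 (propagate distance d=10 (to screen)): x=3979189/447200 (≈8.8980) theta=16687/344000 (≈0.0485)
|theta_initial|=0.1000 |theta_final|=16687/344000 (≈0.0485) -> not increased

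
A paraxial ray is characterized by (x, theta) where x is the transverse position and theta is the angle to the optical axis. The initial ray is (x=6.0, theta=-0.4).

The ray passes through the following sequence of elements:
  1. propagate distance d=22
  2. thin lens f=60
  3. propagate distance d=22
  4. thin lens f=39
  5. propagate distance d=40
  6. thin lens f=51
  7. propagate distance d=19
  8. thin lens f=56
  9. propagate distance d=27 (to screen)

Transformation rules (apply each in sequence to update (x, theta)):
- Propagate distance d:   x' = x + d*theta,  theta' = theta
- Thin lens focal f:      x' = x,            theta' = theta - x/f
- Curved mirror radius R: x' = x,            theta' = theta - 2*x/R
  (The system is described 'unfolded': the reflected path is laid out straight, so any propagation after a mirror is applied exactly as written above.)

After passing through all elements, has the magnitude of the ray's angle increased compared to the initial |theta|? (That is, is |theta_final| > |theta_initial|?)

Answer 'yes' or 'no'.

Answer: no

Derivation:
Initial: x=6.0000 theta=-0.4000
After 1 (propagate distance d=22): x=-2.8000 theta=-0.4000
After 2 (thin lens f=60): x=-2.8000 theta=-53/150 (≈-0.3533)
After 3 (propagate distance d=22): x=-793/75 (≈-10.5733) theta=-53/150 (≈-0.3533)
After 4 (thin lens f=39): x=-793/75 (≈-10.5733) theta=-37/450 (≈-0.0822)
After 5 (propagate distance d=40): x=-3119/225 (≈-13.8622) theta=-37/450 (≈-0.0822)
After 6 (thin lens f=51): x=-3119/225 (≈-13.8622) theta=4351/22950 (≈0.1896)
After 7 (propagate distance d=19): x=-235469/22950 (≈-10.2601) theta=4351/22950 (≈0.1896)
After 8 (thin lens f=56): x=-235469/22950 (≈-10.2601) theta=19165/51408 (≈0.3728)
After 9 (propagate distance d=27 (to screen)): x=-249889/1285200 (≈-0.1944) theta=19165/51408 (≈0.3728)
|theta_initial|=0.4000 |theta_final|=19165/51408 (≈0.3728) -> not increased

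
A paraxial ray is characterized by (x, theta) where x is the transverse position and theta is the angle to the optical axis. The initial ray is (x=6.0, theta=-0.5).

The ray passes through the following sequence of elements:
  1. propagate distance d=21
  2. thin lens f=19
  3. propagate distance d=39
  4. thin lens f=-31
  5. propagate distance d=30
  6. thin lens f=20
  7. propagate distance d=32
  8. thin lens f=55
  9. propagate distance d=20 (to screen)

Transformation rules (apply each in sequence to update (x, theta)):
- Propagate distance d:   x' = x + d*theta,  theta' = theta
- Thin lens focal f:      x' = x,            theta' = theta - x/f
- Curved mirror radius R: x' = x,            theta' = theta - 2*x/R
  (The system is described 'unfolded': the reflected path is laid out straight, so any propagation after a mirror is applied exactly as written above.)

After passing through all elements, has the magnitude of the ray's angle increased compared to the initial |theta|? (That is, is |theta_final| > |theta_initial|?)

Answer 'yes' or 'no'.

Initial: x=6.0000 theta=-0.5000
After 1 (propagate distance d=21): x=-4.5000 theta=-0.5000
After 2 (thin lens f=19): x=-4.5000 theta=-5/19 (≈-0.2632)
After 3 (propagate distance d=39): x=-561/38 (≈-14.7632) theta=-5/19 (≈-0.2632)
After 4 (thin lens f=-31): x=-561/38 (≈-14.7632) theta=-871/1178 (≈-0.7394)
After 5 (propagate distance d=30): x=-43521/1178 (≈-36.9448) theta=-871/1178 (≈-0.7394)
After 6 (thin lens f=20): x=-43521/1178 (≈-36.9448) theta=26101/23560 (≈1.1079)
After 7 (propagate distance d=32): x=-463/310 (≈-1.4935) theta=26101/23560 (≈1.1079)
After 8 (thin lens f=55): x=-463/310 (≈-1.4935) theta=1470743/1295800 (≈1.1350)
After 9 (propagate distance d=20 (to screen)): x=686988/32395 (≈21.2066) theta=1470743/1295800 (≈1.1350)
|theta_initial|=0.5000 |theta_final|=1470743/1295800 (≈1.1350) -> increased

Answer: yes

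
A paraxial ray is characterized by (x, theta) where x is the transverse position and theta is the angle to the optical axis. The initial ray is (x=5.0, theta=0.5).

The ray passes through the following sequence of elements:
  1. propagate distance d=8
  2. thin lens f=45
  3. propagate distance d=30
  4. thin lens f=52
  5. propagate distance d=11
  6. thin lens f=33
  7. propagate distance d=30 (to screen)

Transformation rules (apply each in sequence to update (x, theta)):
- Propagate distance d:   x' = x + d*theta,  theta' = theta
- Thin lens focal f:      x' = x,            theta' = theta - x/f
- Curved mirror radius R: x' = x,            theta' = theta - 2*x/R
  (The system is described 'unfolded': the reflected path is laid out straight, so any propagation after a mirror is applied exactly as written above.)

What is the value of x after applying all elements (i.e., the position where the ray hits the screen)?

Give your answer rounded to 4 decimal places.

Initial: x=5.0000 theta=0.5000
After 1 (propagate distance d=8): x=9.0000 theta=0.5000
After 2 (thin lens f=45): x=9.0000 theta=0.3000
After 3 (propagate distance d=30): x=18.0000 theta=0.3000
After 4 (thin lens f=52): x=18.0000 theta=-3/65 (≈-0.0462)
After 5 (propagate distance d=11): x=1137/65 (≈17.4923) theta=-3/65 (≈-0.0462)
After 6 (thin lens f=33): x=1137/65 (≈17.4923) theta=-412/715 (≈-0.5762)
After 7 (propagate distance d=30 (to screen)): x=147/715 (≈0.2056) theta=-412/715 (≈-0.5762)
Rounded to 4 decimal places: x = 0.2056

Answer: 0.2056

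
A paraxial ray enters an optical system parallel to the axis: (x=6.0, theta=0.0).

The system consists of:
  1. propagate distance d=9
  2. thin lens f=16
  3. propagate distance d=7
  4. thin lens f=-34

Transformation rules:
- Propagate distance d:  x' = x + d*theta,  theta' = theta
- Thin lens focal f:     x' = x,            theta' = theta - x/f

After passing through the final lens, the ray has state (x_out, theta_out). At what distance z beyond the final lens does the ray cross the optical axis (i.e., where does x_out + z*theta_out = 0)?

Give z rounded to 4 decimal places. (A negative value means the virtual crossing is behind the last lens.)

Answer: 12.2400

Derivation:
Initial: x=6.0000 theta=0.0000
After 1 (propagate distance d=9): x=6.0000 theta=0.0000
After 2 (thin lens f=16): x=6.0000 theta=-0.3750
After 3 (propagate distance d=7): x=3.3750 theta=-0.3750
After 4 (thin lens f=-34): x=3.3750 theta=-75/272 (≈-0.2757)
z_focus = -x_out/theta_out = -(3.3750)/(-75/272) = 12.2400
Rounded to 4 decimal places: z = 12.2400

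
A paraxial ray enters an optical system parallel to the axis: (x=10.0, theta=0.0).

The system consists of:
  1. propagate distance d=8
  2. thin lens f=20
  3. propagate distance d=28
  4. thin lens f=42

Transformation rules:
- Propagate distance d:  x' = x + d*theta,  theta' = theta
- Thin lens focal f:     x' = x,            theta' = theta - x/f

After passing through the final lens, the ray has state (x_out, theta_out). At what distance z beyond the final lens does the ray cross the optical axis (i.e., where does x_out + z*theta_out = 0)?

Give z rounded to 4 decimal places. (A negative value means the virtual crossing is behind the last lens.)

Initial: x=10.0000 theta=0.0000
After 1 (propagate distance d=8): x=10.0000 theta=0.0000
After 2 (thin lens f=20): x=10.0000 theta=-0.5000
After 3 (propagate distance d=28): x=-4.0000 theta=-0.5000
After 4 (thin lens f=42): x=-4.0000 theta=-17/42 (≈-0.4048)
z_focus = -x_out/theta_out = -(-4.0000)/(-17/42) = -168/17 ≈ -9.8824
Rounded to 4 decimal places: z = -9.8824

Answer: -9.8824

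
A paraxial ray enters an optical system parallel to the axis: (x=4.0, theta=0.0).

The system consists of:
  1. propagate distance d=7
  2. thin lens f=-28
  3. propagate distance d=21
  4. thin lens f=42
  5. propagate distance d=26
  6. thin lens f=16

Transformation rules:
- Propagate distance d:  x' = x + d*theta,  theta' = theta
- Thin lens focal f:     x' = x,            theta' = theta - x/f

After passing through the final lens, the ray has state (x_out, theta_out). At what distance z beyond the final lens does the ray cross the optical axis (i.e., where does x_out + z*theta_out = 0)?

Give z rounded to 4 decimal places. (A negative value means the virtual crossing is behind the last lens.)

Answer: 15.0986

Derivation:
Initial: x=4.0000 theta=0.0000
After 1 (propagate distance d=7): x=4.0000 theta=0.0000
After 2 (thin lens f=-28): x=4.0000 theta=1/7 (≈0.1429)
After 3 (propagate distance d=21): x=7.0000 theta=1/7 (≈0.1429)
After 4 (thin lens f=42): x=7.0000 theta=-1/42 (≈-0.0238)
After 5 (propagate distance d=26): x=134/21 (≈6.3810) theta=-1/42 (≈-0.0238)
After 6 (thin lens f=16): x=134/21 (≈6.3810) theta=-71/168 (≈-0.4226)
z_focus = -x_out/theta_out = -(134/21)/(-71/168) = 1072/71 ≈ 15.0986
Rounded to 4 decimal places: z = 15.0986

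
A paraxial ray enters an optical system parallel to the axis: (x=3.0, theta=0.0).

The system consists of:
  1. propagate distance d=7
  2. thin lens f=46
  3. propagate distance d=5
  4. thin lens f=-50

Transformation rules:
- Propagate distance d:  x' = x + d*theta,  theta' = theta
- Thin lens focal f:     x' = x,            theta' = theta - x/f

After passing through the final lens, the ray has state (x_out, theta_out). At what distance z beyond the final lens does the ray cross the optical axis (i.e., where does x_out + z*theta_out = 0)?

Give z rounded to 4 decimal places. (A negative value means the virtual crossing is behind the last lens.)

Initial: x=3.0000 theta=0.0000
After 1 (propagate distance d=7): x=3.0000 theta=0.0000
After 2 (thin lens f=46): x=3.0000 theta=-3/46 (≈-0.0652)
After 3 (propagate distance d=5): x=123/46 (≈2.6739) theta=-3/46 (≈-0.0652)
After 4 (thin lens f=-50): x=123/46 (≈2.6739) theta=-27/2300 (≈-0.0117)
z_focus = -x_out/theta_out = -(123/46)/(-27/2300) = 2050/9 ≈ 227.7778
Rounded to 4 decimal places: z = 227.7778

Answer: 227.7778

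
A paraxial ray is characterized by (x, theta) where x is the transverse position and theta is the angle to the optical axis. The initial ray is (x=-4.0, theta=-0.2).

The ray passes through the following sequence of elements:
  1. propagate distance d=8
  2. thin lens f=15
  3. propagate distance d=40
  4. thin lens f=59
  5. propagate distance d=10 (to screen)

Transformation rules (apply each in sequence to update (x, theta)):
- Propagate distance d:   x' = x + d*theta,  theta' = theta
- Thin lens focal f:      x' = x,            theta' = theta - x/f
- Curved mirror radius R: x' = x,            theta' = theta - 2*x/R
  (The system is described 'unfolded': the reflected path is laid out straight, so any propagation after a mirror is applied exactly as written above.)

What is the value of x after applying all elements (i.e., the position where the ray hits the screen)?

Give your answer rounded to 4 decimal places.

Answer: 2.8407

Derivation:
Initial: x=-4.0000 theta=-0.2000
After 1 (propagate distance d=8): x=-5.6000 theta=-0.2000
After 2 (thin lens f=15): x=-5.6000 theta=13/75 (≈0.1733)
After 3 (propagate distance d=40): x=4/3 (≈1.3333) theta=13/75 (≈0.1733)
After 4 (thin lens f=59): x=4/3 (≈1.3333) theta=667/4425 (≈0.1507)
After 5 (propagate distance d=10 (to screen)): x=838/295 (≈2.8407) theta=667/4425 (≈0.1507)
Rounded to 4 decimal places: x = 2.8407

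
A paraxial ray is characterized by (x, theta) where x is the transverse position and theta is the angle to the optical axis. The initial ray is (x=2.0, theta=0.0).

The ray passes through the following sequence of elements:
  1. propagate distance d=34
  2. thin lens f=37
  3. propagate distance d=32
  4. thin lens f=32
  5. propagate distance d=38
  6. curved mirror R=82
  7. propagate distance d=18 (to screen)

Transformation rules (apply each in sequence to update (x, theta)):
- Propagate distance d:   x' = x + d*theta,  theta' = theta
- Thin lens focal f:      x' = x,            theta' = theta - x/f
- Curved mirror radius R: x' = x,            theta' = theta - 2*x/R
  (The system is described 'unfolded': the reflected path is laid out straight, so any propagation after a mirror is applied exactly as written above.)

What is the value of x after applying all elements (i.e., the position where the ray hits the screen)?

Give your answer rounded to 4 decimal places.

Initial: x=2.0000 theta=0.0000
After 1 (propagate distance d=34): x=2.0000 theta=0.0000
After 2 (thin lens f=37): x=2.0000 theta=-2/37 (≈-0.0541)
After 3 (propagate distance d=32): x=10/37 (≈0.2703) theta=-2/37 (≈-0.0541)
After 4 (thin lens f=32): x=10/37 (≈0.2703) theta=-0.0625
After 5 (propagate distance d=38): x=-623/296 (≈-2.1047) theta=-0.0625
After 6 (curved mirror R=82): x=-623/296 (≈-2.1047) theta=-271/24272 (≈-0.0112)
After 7 (propagate distance d=18 (to screen)): x=-13991/6068 (≈-2.3057) theta=-271/24272 (≈-0.0112)
Rounded to 4 decimal places: x = -2.3057

Answer: -2.3057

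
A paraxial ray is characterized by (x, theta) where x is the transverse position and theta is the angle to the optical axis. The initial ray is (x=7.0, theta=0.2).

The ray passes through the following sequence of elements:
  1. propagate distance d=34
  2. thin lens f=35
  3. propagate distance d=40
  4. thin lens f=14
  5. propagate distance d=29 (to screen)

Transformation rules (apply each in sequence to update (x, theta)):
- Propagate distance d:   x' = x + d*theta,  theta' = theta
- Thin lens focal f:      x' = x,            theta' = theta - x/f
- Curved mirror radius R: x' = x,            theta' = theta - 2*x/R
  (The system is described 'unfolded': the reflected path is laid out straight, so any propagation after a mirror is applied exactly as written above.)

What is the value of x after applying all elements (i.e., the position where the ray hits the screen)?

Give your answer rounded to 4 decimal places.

Initial: x=7.0000 theta=0.2000
After 1 (propagate distance d=34): x=13.8000 theta=0.2000
After 2 (thin lens f=35): x=13.8000 theta=-34/175 (≈-0.1943)
After 3 (propagate distance d=40): x=211/35 (≈6.0286) theta=-34/175 (≈-0.1943)
After 4 (thin lens f=14): x=211/35 (≈6.0286) theta=-1531/2450 (≈-0.6249)
After 5 (propagate distance d=29 (to screen)): x=-29629/2450 (≈-12.0935) theta=-1531/2450 (≈-0.6249)
Rounded to 4 decimal places: x = -12.0935

Answer: -12.0935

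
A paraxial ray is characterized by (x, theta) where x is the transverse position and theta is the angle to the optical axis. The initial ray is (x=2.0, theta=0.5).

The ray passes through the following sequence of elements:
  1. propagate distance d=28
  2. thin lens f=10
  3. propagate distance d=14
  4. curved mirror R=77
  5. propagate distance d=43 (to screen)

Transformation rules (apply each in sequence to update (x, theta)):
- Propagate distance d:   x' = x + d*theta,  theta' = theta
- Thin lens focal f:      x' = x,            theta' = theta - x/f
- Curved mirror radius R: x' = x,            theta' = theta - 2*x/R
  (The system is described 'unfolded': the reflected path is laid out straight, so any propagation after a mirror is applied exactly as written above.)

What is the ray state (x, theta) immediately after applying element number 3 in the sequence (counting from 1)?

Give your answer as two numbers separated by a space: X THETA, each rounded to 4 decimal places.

Initial: x=2.0000 theta=0.5000
After 1 (propagate distance d=28): x=16.0000 theta=0.5000
After 2 (thin lens f=10): x=16.0000 theta=-1.1000
After 3 (propagate distance d=14): x=0.6000 theta=-1.1000
Rounded to 4 decimal places: x = 0.6000, theta = -1.1000

Answer: 0.6000 -1.1000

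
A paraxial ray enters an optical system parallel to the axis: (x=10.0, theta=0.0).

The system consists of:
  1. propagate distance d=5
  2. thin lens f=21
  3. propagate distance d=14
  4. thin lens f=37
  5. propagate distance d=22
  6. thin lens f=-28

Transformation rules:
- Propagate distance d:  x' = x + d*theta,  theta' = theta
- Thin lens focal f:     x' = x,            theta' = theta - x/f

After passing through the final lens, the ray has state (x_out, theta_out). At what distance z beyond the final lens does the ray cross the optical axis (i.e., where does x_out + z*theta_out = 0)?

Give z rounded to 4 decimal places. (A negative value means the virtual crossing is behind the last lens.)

Initial: x=10.0000 theta=0.0000
After 1 (propagate distance d=5): x=10.0000 theta=0.0000
After 2 (thin lens f=21): x=10.0000 theta=-10/21 (≈-0.4762)
After 3 (propagate distance d=14): x=10/3 (≈3.3333) theta=-10/21 (≈-0.4762)
After 4 (thin lens f=37): x=10/3 (≈3.3333) theta=-440/777 (≈-0.5663)
After 5 (propagate distance d=22): x=-7090/777 (≈-9.1248) theta=-440/777 (≈-0.5663)
After 6 (thin lens f=-28): x=-7090/777 (≈-9.1248) theta=-3235/3626 (≈-0.8922)
z_focus = -x_out/theta_out = -(-7090/777)/(-3235/3626) = -19852/1941 ≈ -10.2277
Rounded to 4 decimal places: z = -10.2277

Answer: -10.2277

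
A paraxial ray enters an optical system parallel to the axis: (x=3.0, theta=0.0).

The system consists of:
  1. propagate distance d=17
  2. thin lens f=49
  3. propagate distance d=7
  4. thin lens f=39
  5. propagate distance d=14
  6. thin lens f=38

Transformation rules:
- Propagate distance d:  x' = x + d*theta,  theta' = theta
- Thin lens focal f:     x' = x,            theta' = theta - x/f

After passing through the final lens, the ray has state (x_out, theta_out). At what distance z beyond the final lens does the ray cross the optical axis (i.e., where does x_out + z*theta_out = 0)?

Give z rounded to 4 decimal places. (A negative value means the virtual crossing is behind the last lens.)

Answer: 5.3467

Derivation:
Initial: x=3.0000 theta=0.0000
After 1 (propagate distance d=17): x=3.0000 theta=0.0000
After 2 (thin lens f=49): x=3.0000 theta=-3/49 (≈-0.0612)
After 3 (propagate distance d=7): x=18/7 (≈2.5714) theta=-3/49 (≈-0.0612)
After 4 (thin lens f=39): x=18/7 (≈2.5714) theta=-81/637 (≈-0.1272)
After 5 (propagate distance d=14): x=72/91 (≈0.7912) theta=-81/637 (≈-0.1272)
After 6 (thin lens f=38): x=72/91 (≈0.7912) theta=-1791/12103 (≈-0.1480)
z_focus = -x_out/theta_out = -(72/91)/(-1791/12103) = 1064/199 ≈ 5.3467
Rounded to 4 decimal places: z = 5.3467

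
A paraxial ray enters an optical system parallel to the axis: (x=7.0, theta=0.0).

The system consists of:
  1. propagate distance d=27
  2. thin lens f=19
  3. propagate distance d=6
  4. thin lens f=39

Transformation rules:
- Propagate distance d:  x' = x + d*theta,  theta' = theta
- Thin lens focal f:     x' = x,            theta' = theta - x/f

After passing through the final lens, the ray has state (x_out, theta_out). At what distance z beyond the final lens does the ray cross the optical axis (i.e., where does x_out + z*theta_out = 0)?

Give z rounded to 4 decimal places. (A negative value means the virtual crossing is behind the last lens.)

Initial: x=7.0000 theta=0.0000
After 1 (propagate distance d=27): x=7.0000 theta=0.0000
After 2 (thin lens f=19): x=7.0000 theta=-7/19 (≈-0.3684)
After 3 (propagate distance d=6): x=91/19 (≈4.7895) theta=-7/19 (≈-0.3684)
After 4 (thin lens f=39): x=91/19 (≈4.7895) theta=-28/57 (≈-0.4912)
z_focus = -x_out/theta_out = -(91/19)/(-28/57) = 9.7500
Rounded to 4 decimal places: z = 9.7500

Answer: 9.7500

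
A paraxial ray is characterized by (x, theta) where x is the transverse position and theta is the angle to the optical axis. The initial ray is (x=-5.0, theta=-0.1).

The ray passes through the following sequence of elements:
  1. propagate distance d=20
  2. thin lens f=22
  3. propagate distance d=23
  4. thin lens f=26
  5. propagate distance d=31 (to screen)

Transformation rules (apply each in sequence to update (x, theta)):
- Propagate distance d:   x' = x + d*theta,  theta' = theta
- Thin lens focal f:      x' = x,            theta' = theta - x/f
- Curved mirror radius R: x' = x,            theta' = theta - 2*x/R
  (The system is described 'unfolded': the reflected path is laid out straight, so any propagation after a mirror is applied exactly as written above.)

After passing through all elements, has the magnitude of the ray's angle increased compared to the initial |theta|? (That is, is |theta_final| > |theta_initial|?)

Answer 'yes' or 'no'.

Answer: yes

Derivation:
Initial: x=-5.0000 theta=-0.1000
After 1 (propagate distance d=20): x=-7.0000 theta=-0.1000
After 2 (thin lens f=22): x=-7.0000 theta=12/55 (≈0.2182)
After 3 (propagate distance d=23): x=-109/55 (≈-1.9818) theta=12/55 (≈0.2182)
After 4 (thin lens f=26): x=-109/55 (≈-1.9818) theta=421/1430 (≈0.2944)
After 5 (propagate distance d=31 (to screen)): x=10217/1430 (≈7.1448) theta=421/1430 (≈0.2944)
|theta_initial|=0.1000 |theta_final|=421/1430 (≈0.2944) -> increased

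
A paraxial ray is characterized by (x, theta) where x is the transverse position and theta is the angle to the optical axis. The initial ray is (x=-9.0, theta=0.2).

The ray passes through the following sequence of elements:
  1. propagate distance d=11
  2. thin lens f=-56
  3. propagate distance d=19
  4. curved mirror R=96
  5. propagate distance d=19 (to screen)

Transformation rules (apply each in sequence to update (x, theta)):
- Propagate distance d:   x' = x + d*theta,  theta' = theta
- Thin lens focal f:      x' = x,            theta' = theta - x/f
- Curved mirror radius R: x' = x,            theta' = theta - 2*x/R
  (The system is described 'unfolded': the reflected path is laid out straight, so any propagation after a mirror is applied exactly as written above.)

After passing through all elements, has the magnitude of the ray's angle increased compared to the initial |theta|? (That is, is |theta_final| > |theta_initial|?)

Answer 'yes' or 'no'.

Initial: x=-9.0000 theta=0.2000
After 1 (propagate distance d=11): x=-6.8000 theta=0.2000
After 2 (thin lens f=-56): x=-6.8000 theta=11/140 (≈0.0786)
After 3 (propagate distance d=19): x=-743/140 (≈-5.3071) theta=11/140 (≈0.0786)
After 4 (curved mirror R=96): x=-743/140 (≈-5.3071) theta=1271/6720 (≈0.1891)
After 5 (propagate distance d=19 (to screen)): x=-329/192 (≈-1.7135) theta=1271/6720 (≈0.1891)
|theta_initial|=0.2000 |theta_final|=1271/6720 (≈0.1891) -> not increased

Answer: no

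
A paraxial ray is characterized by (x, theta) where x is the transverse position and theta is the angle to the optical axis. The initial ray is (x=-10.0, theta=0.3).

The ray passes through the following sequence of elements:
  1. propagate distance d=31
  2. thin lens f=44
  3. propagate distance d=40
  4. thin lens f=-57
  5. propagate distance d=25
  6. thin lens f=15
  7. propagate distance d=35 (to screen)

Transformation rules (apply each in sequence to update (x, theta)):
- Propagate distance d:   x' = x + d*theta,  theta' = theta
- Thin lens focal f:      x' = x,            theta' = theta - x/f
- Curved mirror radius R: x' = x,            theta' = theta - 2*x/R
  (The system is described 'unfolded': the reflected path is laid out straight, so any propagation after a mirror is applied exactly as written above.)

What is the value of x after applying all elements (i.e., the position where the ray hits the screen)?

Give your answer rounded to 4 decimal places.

Answer: -15.0396

Derivation:
Initial: x=-10.0000 theta=0.3000
After 1 (propagate distance d=31): x=-0.7000 theta=0.3000
After 2 (thin lens f=44): x=-0.7000 theta=139/440 (≈0.3159)
After 3 (propagate distance d=40): x=1313/110 (≈11.9364) theta=139/440 (≈0.3159)
After 4 (thin lens f=-57): x=1313/110 (≈11.9364) theta=2635/5016 (≈0.5253)
After 5 (propagate distance d=25): x=628739/25080 (≈25.0693) theta=2635/5016 (≈0.5253)
After 6 (thin lens f=15): x=628739/25080 (≈25.0693) theta=-215557/188100 (≈-1.1460)
After 7 (propagate distance d=35 (to screen)): x=-102871/6840 (≈-15.0396) theta=-215557/188100 (≈-1.1460)
Rounded to 4 decimal places: x = -15.0396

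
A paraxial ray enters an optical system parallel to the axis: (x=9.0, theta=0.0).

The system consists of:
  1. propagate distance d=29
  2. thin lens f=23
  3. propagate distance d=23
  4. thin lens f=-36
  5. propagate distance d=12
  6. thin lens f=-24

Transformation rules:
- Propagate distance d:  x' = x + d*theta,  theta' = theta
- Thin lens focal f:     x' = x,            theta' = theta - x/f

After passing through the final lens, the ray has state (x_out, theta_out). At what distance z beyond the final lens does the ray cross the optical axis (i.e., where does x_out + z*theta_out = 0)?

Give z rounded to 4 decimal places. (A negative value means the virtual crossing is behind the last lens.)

Answer: -8.0000

Derivation:
Initial: x=9.0000 theta=0.0000
After 1 (propagate distance d=29): x=9.0000 theta=0.0000
After 2 (thin lens f=23): x=9.0000 theta=-9/23 (≈-0.3913)
After 3 (propagate distance d=23): x=0.0000 theta=-9/23 (≈-0.3913)
After 4 (thin lens f=-36): x=0.0000 theta=-9/23 (≈-0.3913)
After 5 (propagate distance d=12): x=-108/23 (≈-4.6957) theta=-9/23 (≈-0.3913)
After 6 (thin lens f=-24): x=-108/23 (≈-4.6957) theta=-27/46 (≈-0.5870)
z_focus = -x_out/theta_out = -(-108/23)/(-27/46) = -8.0000
Rounded to 4 decimal places: z = -8.0000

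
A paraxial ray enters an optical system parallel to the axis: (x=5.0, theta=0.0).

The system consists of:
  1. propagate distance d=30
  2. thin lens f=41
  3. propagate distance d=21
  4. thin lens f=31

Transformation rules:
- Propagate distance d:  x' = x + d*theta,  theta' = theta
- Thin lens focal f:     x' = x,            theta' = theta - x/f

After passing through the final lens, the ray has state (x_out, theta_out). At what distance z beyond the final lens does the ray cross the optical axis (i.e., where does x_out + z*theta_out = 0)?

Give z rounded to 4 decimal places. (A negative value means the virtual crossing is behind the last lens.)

Initial: x=5.0000 theta=0.0000
After 1 (propagate distance d=30): x=5.0000 theta=0.0000
After 2 (thin lens f=41): x=5.0000 theta=-5/41 (≈-0.1220)
After 3 (propagate distance d=21): x=100/41 (≈2.4390) theta=-5/41 (≈-0.1220)
After 4 (thin lens f=31): x=100/41 (≈2.4390) theta=-255/1271 (≈-0.2006)
z_focus = -x_out/theta_out = -(100/41)/(-255/1271) = 620/51 ≈ 12.1569
Rounded to 4 decimal places: z = 12.1569

Answer: 12.1569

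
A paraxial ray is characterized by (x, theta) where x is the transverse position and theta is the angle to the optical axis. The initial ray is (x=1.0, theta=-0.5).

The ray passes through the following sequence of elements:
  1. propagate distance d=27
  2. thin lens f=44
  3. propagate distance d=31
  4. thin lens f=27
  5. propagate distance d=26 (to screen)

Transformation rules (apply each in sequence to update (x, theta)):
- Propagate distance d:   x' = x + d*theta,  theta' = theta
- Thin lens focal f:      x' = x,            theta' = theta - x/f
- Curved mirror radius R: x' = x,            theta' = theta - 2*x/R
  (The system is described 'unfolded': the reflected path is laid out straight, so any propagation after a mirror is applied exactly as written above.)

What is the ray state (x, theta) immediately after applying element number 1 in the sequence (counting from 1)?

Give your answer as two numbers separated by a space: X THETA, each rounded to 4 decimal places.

Initial: x=1.0000 theta=-0.5000
After 1 (propagate distance d=27): x=-12.5000 theta=-0.5000
Rounded to 4 decimal places: x = -12.5000, theta = -0.5000

Answer: -12.5000 -0.5000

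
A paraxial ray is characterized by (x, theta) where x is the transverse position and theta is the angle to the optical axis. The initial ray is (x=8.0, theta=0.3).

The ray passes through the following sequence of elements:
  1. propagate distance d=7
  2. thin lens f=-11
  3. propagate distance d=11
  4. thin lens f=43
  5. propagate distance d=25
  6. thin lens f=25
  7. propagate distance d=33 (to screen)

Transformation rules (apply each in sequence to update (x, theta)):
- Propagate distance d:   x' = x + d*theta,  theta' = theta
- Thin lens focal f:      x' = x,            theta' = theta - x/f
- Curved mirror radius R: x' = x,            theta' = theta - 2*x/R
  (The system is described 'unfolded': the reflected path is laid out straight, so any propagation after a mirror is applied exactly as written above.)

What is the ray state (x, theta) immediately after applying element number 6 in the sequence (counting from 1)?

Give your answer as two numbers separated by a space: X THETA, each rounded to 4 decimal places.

Initial: x=8.0000 theta=0.3000
After 1 (propagate distance d=7): x=10.1000 theta=0.3000
After 2 (thin lens f=-11): x=10.1000 theta=67/55 (≈1.2182)
After 3 (propagate distance d=11): x=23.5000 theta=67/55 (≈1.2182)
After 4 (thin lens f=43): x=23.5000 theta=3177/4730 (≈0.6717)
After 5 (propagate distance d=25): x=19058/473 (≈40.2918) theta=3177/4730 (≈0.6717)
After 6 (thin lens f=25): x=19058/473 (≈40.2918) theta=-0.9400
Rounded to 4 decimal places: x = 40.2918, theta = -0.9400

Answer: 40.2918 -0.9400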